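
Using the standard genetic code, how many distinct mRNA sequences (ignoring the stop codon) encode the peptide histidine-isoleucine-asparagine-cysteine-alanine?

96

His: 2 codons.
Ile: 3 codons.
Asn: 2 codons.
Cys: 2 codons.
Ala: 4 codons.
2 × 3 × 2 × 2 × 4 = 96.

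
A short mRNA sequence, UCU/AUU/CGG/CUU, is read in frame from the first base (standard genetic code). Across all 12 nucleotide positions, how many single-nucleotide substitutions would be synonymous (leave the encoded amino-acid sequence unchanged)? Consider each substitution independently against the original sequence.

Codon 1 (UCU, Ser): 3 synonymous substitutions.
Codon 2 (AUU, Ile): 2 synonymous substitutions.
Codon 3 (CGG, Arg): 4 synonymous substitutions.
Codon 4 (CUU, Leu): 3 synonymous substitutions.
Total: 3 + 2 + 4 + 3 = 12.

12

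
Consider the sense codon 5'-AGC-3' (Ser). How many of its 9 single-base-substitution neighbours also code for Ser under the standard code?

1

Position 1: none → 0 synonymous.
Position 2: none → 0 synonymous.
Position 3: AGU → 1 synonymous.
Total: 0 + 0 + 1 = 1.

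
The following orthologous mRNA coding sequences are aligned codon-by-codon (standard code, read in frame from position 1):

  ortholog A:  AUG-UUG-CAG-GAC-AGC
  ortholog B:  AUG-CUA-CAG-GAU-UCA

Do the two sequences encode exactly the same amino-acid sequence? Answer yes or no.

yes

Codon 1: AUG Met / AUG Met — identical.
Codon 2: UUG Leu / CUA Leu — synonymous.
Codon 3: CAG Gln / CAG Gln — identical.
Codon 4: GAC Asp / GAU Asp — synonymous.
Codon 5: AGC Ser / UCA Ser — synonymous.
Nonsynonymous differences: 0 → same protein.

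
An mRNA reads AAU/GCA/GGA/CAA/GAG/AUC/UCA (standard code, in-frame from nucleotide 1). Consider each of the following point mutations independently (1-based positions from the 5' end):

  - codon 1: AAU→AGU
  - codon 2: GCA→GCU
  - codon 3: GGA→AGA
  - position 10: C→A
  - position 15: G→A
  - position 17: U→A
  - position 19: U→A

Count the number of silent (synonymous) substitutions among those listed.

2

Codon 1: AAU (Asn) → AGU (Ser) — missense.
Codon 2: GCA (Ala) → GCU (Ala) — synonymous.
Codon 3: GGA (Gly) → AGA (Arg) — missense.
Codon 4: CAA (Gln) → AAA (Lys) — missense.
Codon 5: GAG (Glu) → GAA (Glu) — synonymous.
Codon 6: AUC (Ile) → AAC (Asn) — missense.
Codon 7: UCA (Ser) → ACA (Thr) — missense.
Synonymous: 2 of 7.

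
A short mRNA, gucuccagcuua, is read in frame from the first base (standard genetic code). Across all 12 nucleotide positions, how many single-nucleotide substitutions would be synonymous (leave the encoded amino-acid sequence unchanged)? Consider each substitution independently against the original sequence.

Codon 1 (GUC, Val): 3 synonymous substitutions.
Codon 2 (UCC, Ser): 3 synonymous substitutions.
Codon 3 (AGC, Ser): 1 synonymous substitution.
Codon 4 (UUA, Leu): 2 synonymous substitutions.
Total: 3 + 3 + 1 + 2 = 9.

9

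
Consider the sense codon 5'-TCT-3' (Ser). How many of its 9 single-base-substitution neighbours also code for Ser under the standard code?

3

Position 1: none → 0 synonymous.
Position 2: none → 0 synonymous.
Position 3: TCC, TCA, TCG → 3 synonymous.
Total: 0 + 0 + 3 = 3.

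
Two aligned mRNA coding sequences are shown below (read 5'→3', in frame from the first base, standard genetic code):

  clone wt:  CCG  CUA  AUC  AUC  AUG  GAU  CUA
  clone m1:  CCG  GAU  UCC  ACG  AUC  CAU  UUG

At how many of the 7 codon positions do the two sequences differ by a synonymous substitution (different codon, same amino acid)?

Codon 1: CCG Pro / CCG Pro — identical.
Codon 2: CUA Leu / GAU Asp — nonsynonymous.
Codon 3: AUC Ile / UCC Ser — nonsynonymous.
Codon 4: AUC Ile / ACG Thr — nonsynonymous.
Codon 5: AUG Met / AUC Ile — nonsynonymous.
Codon 6: GAU Asp / CAU His — nonsynonymous.
Codon 7: CUA Leu / UUG Leu — synonymous.
Synonymous differences: 1.

1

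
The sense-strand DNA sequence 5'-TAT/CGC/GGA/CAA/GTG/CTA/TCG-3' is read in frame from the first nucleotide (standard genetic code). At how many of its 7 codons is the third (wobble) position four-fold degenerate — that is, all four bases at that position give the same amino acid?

5

Codon 1 TAT (Tyr): third position 2-fold.
Codon 2 CGC (Arg): third position 4-fold.
Codon 3 GGA (Gly): third position 4-fold.
Codon 4 CAA (Gln): third position 2-fold.
Codon 5 GTG (Val): third position 4-fold.
Codon 6 CTA (Leu): third position 4-fold.
Codon 7 TCG (Ser): third position 4-fold.
Four-fold degenerate third positions: 5.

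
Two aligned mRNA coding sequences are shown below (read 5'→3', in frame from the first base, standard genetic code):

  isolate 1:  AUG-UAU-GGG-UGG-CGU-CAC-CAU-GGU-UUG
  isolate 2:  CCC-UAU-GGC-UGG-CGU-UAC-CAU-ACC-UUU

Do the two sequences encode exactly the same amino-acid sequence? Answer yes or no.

Codon 1: AUG Met / CCC Pro — nonsynonymous.
Codon 2: UAU Tyr / UAU Tyr — identical.
Codon 3: GGG Gly / GGC Gly — synonymous.
Codon 4: UGG Trp / UGG Trp — identical.
Codon 5: CGU Arg / CGU Arg — identical.
Codon 6: CAC His / UAC Tyr — nonsynonymous.
Codon 7: CAU His / CAU His — identical.
Codon 8: GGU Gly / ACC Thr — nonsynonymous.
Codon 9: UUG Leu / UUU Phe — nonsynonymous.
Nonsynonymous differences: 4 → different protein.

no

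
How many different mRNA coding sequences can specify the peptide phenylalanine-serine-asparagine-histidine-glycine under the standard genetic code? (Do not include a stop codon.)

192

Phe: 2 codons.
Ser: 6 codons.
Asn: 2 codons.
His: 2 codons.
Gly: 4 codons.
2 × 6 × 2 × 2 × 4 = 192.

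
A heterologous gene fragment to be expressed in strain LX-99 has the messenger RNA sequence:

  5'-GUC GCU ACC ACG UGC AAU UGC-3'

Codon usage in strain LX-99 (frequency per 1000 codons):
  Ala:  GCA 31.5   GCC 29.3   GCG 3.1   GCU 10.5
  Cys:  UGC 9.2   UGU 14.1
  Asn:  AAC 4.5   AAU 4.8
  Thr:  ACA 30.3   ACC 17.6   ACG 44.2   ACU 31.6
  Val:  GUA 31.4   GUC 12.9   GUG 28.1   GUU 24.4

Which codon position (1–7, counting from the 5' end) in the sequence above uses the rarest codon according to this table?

6

Codon 1 GUC (Val): 12.9 per 1000.
Codon 2 GCU (Ala): 10.5 per 1000.
Codon 3 ACC (Thr): 17.6 per 1000.
Codon 4 ACG (Thr): 44.2 per 1000.
Codon 5 UGC (Cys): 9.2 per 1000.
Codon 6 AAU (Asn): 4.8 per 1000.
Codon 7 UGC (Cys): 9.2 per 1000.
Lowest frequency is 4.8 at codon 6.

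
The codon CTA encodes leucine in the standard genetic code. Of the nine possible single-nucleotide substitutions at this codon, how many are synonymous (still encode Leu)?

Position 1: TTA → 1 synonymous.
Position 2: none → 0 synonymous.
Position 3: CTT, CTC, CTG → 3 synonymous.
Total: 1 + 0 + 3 = 4.

4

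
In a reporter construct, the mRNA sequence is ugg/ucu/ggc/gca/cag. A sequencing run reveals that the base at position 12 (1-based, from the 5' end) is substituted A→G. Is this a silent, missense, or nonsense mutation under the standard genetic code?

Position 12 falls in codon 4: GCA → Ala.
After the substitution the codon is GCG → Ala.
Both encode Ala, so the change is synonymous.

silent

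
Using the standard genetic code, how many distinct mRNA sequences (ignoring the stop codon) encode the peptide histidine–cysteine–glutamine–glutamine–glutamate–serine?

His: 2 codons.
Cys: 2 codons.
Gln: 2 codons.
Gln: 2 codons.
Glu: 2 codons.
Ser: 6 codons.
2 × 2 × 2 × 2 × 2 × 6 = 192.

192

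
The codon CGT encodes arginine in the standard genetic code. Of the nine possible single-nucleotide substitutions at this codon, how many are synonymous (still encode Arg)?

3

Position 1: none → 0 synonymous.
Position 2: none → 0 synonymous.
Position 3: CGC, CGA, CGG → 3 synonymous.
Total: 0 + 0 + 3 = 3.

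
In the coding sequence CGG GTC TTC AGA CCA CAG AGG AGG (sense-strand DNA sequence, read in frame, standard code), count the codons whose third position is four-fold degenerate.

3

Codon 1 CGG (Arg): third position 4-fold.
Codon 2 GTC (Val): third position 4-fold.
Codon 3 TTC (Phe): third position 2-fold.
Codon 4 AGA (Arg): third position 2-fold.
Codon 5 CCA (Pro): third position 4-fold.
Codon 6 CAG (Gln): third position 2-fold.
Codon 7 AGG (Arg): third position 2-fold.
Codon 8 AGG (Arg): third position 2-fold.
Four-fold degenerate third positions: 3.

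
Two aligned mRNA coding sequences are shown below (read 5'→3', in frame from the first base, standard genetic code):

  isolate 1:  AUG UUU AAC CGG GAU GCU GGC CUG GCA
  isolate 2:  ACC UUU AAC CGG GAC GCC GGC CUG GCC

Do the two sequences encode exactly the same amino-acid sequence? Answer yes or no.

no

Codon 1: AUG Met / ACC Thr — nonsynonymous.
Codon 2: UUU Phe / UUU Phe — identical.
Codon 3: AAC Asn / AAC Asn — identical.
Codon 4: CGG Arg / CGG Arg — identical.
Codon 5: GAU Asp / GAC Asp — synonymous.
Codon 6: GCU Ala / GCC Ala — synonymous.
Codon 7: GGC Gly / GGC Gly — identical.
Codon 8: CUG Leu / CUG Leu — identical.
Codon 9: GCA Ala / GCC Ala — synonymous.
Nonsynonymous differences: 1 → different protein.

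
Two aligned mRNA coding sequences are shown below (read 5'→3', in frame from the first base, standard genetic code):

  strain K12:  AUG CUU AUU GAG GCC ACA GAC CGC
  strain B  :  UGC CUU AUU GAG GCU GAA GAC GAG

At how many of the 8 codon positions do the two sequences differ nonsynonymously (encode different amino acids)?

Codon 1: AUG Met / UGC Cys — nonsynonymous.
Codon 2: CUU Leu / CUU Leu — identical.
Codon 3: AUU Ile / AUU Ile — identical.
Codon 4: GAG Glu / GAG Glu — identical.
Codon 5: GCC Ala / GCU Ala — synonymous.
Codon 6: ACA Thr / GAA Glu — nonsynonymous.
Codon 7: GAC Asp / GAC Asp — identical.
Codon 8: CGC Arg / GAG Glu — nonsynonymous.
Nonsynonymous differences: 3.

3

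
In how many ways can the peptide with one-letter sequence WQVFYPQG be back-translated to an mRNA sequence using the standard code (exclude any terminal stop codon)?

1024

Trp: 1 codon.
Gln: 2 codons.
Val: 4 codons.
Phe: 2 codons.
Tyr: 2 codons.
Pro: 4 codons.
Gln: 2 codons.
Gly: 4 codons.
1 × 2 × 4 × 2 × 2 × 4 × 2 × 4 = 1024.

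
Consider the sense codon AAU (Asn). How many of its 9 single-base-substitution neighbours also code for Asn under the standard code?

1

Position 1: none → 0 synonymous.
Position 2: none → 0 synonymous.
Position 3: AAC → 1 synonymous.
Total: 0 + 0 + 1 = 1.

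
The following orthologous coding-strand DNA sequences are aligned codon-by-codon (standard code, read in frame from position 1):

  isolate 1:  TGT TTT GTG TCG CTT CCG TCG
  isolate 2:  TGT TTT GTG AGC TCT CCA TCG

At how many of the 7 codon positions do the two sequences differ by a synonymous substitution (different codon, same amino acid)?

Codon 1: TGT Cys / TGT Cys — identical.
Codon 2: TTT Phe / TTT Phe — identical.
Codon 3: GTG Val / GTG Val — identical.
Codon 4: TCG Ser / AGC Ser — synonymous.
Codon 5: CTT Leu / TCT Ser — nonsynonymous.
Codon 6: CCG Pro / CCA Pro — synonymous.
Codon 7: TCG Ser / TCG Ser — identical.
Synonymous differences: 2.

2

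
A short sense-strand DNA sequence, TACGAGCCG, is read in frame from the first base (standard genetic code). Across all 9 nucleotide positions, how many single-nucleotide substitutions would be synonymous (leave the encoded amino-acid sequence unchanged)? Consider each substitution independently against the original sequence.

Codon 1 (TAC, Tyr): 1 synonymous substitution.
Codon 2 (GAG, Glu): 1 synonymous substitution.
Codon 3 (CCG, Pro): 3 synonymous substitutions.
Total: 1 + 1 + 3 = 5.

5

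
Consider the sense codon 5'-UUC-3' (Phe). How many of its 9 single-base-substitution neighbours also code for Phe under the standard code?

Position 1: none → 0 synonymous.
Position 2: none → 0 synonymous.
Position 3: UUU → 1 synonymous.
Total: 0 + 0 + 1 = 1.

1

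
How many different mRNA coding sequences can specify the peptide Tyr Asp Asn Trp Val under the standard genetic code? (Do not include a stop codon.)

Tyr: 2 codons.
Asp: 2 codons.
Asn: 2 codons.
Trp: 1 codon.
Val: 4 codons.
2 × 2 × 2 × 1 × 4 = 32.

32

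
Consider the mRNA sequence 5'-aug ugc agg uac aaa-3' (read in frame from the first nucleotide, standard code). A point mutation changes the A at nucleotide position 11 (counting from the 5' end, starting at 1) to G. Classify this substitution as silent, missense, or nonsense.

missense

Position 11 falls in codon 4: UAC → Tyr.
After the substitution the codon is UGC → Cys.
Tyr ≠ Cys, so this is a missense mutation.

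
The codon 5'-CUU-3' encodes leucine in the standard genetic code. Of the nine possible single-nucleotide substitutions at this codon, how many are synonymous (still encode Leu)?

3

Position 1: none → 0 synonymous.
Position 2: none → 0 synonymous.
Position 3: CUC, CUA, CUG → 3 synonymous.
Total: 0 + 0 + 3 = 3.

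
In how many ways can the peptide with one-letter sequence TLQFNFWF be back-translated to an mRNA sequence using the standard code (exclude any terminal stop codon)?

768

Thr: 4 codons.
Leu: 6 codons.
Gln: 2 codons.
Phe: 2 codons.
Asn: 2 codons.
Phe: 2 codons.
Trp: 1 codon.
Phe: 2 codons.
4 × 6 × 2 × 2 × 2 × 2 × 1 × 2 = 768.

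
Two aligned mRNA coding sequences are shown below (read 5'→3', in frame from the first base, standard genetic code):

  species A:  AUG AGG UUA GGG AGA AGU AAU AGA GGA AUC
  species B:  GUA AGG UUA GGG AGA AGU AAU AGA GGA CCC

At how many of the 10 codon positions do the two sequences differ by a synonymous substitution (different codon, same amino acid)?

Codon 1: AUG Met / GUA Val — nonsynonymous.
Codon 2: AGG Arg / AGG Arg — identical.
Codon 3: UUA Leu / UUA Leu — identical.
Codon 4: GGG Gly / GGG Gly — identical.
Codon 5: AGA Arg / AGA Arg — identical.
Codon 6: AGU Ser / AGU Ser — identical.
Codon 7: AAU Asn / AAU Asn — identical.
Codon 8: AGA Arg / AGA Arg — identical.
Codon 9: GGA Gly / GGA Gly — identical.
Codon 10: AUC Ile / CCC Pro — nonsynonymous.
Synonymous differences: 0.

0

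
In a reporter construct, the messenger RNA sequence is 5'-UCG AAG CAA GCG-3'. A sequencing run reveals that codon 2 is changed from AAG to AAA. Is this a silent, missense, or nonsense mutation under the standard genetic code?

silent

Position 6 falls in codon 2: AAG → Lys.
After the substitution the codon is AAA → Lys.
Both encode Lys, so the change is synonymous.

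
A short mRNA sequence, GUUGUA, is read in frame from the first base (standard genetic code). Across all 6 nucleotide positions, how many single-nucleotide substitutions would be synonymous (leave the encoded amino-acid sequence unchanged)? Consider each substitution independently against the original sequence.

Codon 1 (GUU, Val): 3 synonymous substitutions.
Codon 2 (GUA, Val): 3 synonymous substitutions.
Total: 3 + 3 = 6.

6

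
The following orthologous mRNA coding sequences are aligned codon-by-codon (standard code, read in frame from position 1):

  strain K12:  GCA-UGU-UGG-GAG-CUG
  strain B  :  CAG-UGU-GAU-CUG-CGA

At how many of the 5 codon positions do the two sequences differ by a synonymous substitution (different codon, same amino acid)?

Codon 1: GCA Ala / CAG Gln — nonsynonymous.
Codon 2: UGU Cys / UGU Cys — identical.
Codon 3: UGG Trp / GAU Asp — nonsynonymous.
Codon 4: GAG Glu / CUG Leu — nonsynonymous.
Codon 5: CUG Leu / CGA Arg — nonsynonymous.
Synonymous differences: 0.

0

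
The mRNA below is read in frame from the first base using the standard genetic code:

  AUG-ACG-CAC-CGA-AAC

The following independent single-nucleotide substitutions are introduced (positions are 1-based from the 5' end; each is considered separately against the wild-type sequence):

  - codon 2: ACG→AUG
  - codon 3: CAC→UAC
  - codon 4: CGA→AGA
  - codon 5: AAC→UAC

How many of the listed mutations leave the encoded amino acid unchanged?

Codon 2: ACG (Thr) → AUG (Met) — missense.
Codon 3: CAC (His) → UAC (Tyr) — missense.
Codon 4: CGA (Arg) → AGA (Arg) — synonymous.
Codon 5: AAC (Asn) → UAC (Tyr) — missense.
Synonymous: 1 of 4.

1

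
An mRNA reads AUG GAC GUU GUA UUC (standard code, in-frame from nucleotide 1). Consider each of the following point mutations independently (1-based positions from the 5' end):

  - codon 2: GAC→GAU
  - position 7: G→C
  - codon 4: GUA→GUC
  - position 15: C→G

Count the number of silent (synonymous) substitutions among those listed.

2

Codon 2: GAC (Asp) → GAU (Asp) — synonymous.
Codon 3: GUU (Val) → CUU (Leu) — missense.
Codon 4: GUA (Val) → GUC (Val) — synonymous.
Codon 5: UUC (Phe) → UUG (Leu) — missense.
Synonymous: 2 of 4.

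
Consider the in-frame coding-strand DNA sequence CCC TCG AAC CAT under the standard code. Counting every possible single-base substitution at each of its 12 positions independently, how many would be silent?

Codon 1 (CCC, Pro): 3 synonymous substitutions.
Codon 2 (TCG, Ser): 3 synonymous substitutions.
Codon 3 (AAC, Asn): 1 synonymous substitution.
Codon 4 (CAT, His): 1 synonymous substitution.
Total: 3 + 3 + 1 + 1 = 8.

8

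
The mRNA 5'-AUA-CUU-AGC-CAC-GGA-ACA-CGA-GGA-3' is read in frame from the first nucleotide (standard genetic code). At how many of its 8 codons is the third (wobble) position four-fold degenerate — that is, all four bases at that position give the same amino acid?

Codon 1 AUA (Ile): third position 3-fold.
Codon 2 CUU (Leu): third position 4-fold.
Codon 3 AGC (Ser): third position 2-fold.
Codon 4 CAC (His): third position 2-fold.
Codon 5 GGA (Gly): third position 4-fold.
Codon 6 ACA (Thr): third position 4-fold.
Codon 7 CGA (Arg): third position 4-fold.
Codon 8 GGA (Gly): third position 4-fold.
Four-fold degenerate third positions: 5.

5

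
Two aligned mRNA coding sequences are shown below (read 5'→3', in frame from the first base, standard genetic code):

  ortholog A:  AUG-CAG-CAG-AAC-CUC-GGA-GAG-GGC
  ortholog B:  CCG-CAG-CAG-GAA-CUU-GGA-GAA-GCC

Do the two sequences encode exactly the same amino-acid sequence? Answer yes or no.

Codon 1: AUG Met / CCG Pro — nonsynonymous.
Codon 2: CAG Gln / CAG Gln — identical.
Codon 3: CAG Gln / CAG Gln — identical.
Codon 4: AAC Asn / GAA Glu — nonsynonymous.
Codon 5: CUC Leu / CUU Leu — synonymous.
Codon 6: GGA Gly / GGA Gly — identical.
Codon 7: GAG Glu / GAA Glu — synonymous.
Codon 8: GGC Gly / GCC Ala — nonsynonymous.
Nonsynonymous differences: 3 → different protein.

no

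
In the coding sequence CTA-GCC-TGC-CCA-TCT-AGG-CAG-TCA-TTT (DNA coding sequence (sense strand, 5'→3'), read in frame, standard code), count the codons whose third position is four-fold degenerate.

5

Codon 1 CTA (Leu): third position 4-fold.
Codon 2 GCC (Ala): third position 4-fold.
Codon 3 TGC (Cys): third position 2-fold.
Codon 4 CCA (Pro): third position 4-fold.
Codon 5 TCT (Ser): third position 4-fold.
Codon 6 AGG (Arg): third position 2-fold.
Codon 7 CAG (Gln): third position 2-fold.
Codon 8 TCA (Ser): third position 4-fold.
Codon 9 TTT (Phe): third position 2-fold.
Four-fold degenerate third positions: 5.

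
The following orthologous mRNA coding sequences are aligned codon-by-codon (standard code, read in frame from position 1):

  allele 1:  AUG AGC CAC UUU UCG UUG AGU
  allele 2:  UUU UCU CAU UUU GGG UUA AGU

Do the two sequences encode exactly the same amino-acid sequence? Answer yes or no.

no

Codon 1: AUG Met / UUU Phe — nonsynonymous.
Codon 2: AGC Ser / UCU Ser — synonymous.
Codon 3: CAC His / CAU His — synonymous.
Codon 4: UUU Phe / UUU Phe — identical.
Codon 5: UCG Ser / GGG Gly — nonsynonymous.
Codon 6: UUG Leu / UUA Leu — synonymous.
Codon 7: AGU Ser / AGU Ser — identical.
Nonsynonymous differences: 2 → different protein.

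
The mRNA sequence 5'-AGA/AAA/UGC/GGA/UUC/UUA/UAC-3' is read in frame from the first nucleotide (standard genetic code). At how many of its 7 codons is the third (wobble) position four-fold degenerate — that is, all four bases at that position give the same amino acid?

1

Codon 1 AGA (Arg): third position 2-fold.
Codon 2 AAA (Lys): third position 2-fold.
Codon 3 UGC (Cys): third position 2-fold.
Codon 4 GGA (Gly): third position 4-fold.
Codon 5 UUC (Phe): third position 2-fold.
Codon 6 UUA (Leu): third position 2-fold.
Codon 7 UAC (Tyr): third position 2-fold.
Four-fold degenerate third positions: 1.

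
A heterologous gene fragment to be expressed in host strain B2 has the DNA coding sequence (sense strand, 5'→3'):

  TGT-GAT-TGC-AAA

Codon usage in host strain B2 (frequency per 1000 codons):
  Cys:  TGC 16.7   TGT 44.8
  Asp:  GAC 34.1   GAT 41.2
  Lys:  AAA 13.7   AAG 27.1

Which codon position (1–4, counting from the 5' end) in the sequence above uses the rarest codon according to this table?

4

Codon 1 TGT (Cys): 44.8 per 1000.
Codon 2 GAT (Asp): 41.2 per 1000.
Codon 3 TGC (Cys): 16.7 per 1000.
Codon 4 AAA (Lys): 13.7 per 1000.
Lowest frequency is 13.7 at codon 4.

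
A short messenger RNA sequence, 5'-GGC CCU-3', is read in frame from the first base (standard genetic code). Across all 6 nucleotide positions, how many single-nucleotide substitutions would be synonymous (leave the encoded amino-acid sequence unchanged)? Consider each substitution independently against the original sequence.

6

Codon 1 (GGC, Gly): 3 synonymous substitutions.
Codon 2 (CCU, Pro): 3 synonymous substitutions.
Total: 3 + 3 = 6.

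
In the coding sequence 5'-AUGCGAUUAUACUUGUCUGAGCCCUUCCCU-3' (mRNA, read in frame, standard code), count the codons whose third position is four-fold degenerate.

4

Codon 1 AUG (Met): third position 1-fold.
Codon 2 CGA (Arg): third position 4-fold.
Codon 3 UUA (Leu): third position 2-fold.
Codon 4 UAC (Tyr): third position 2-fold.
Codon 5 UUG (Leu): third position 2-fold.
Codon 6 UCU (Ser): third position 4-fold.
Codon 7 GAG (Glu): third position 2-fold.
Codon 8 CCC (Pro): third position 4-fold.
Codon 9 UUC (Phe): third position 2-fold.
Codon 10 CCU (Pro): third position 4-fold.
Four-fold degenerate third positions: 4.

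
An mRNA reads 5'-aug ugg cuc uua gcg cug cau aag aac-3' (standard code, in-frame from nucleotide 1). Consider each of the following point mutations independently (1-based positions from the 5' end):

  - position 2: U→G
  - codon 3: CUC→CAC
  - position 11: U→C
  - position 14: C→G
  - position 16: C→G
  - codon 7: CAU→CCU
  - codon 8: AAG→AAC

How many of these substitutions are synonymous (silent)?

0

Codon 1: AUG (Met) → AGG (Arg) — missense.
Codon 3: CUC (Leu) → CAC (His) — missense.
Codon 4: UUA (Leu) → UCA (Ser) — missense.
Codon 5: GCG (Ala) → GGG (Gly) — missense.
Codon 6: CUG (Leu) → GUG (Val) — missense.
Codon 7: CAU (His) → CCU (Pro) — missense.
Codon 8: AAG (Lys) → AAC (Asn) — missense.
Synonymous: 0 of 7.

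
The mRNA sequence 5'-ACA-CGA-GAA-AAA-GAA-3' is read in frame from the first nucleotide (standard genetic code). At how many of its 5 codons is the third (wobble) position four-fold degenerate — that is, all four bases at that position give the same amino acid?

2

Codon 1 ACA (Thr): third position 4-fold.
Codon 2 CGA (Arg): third position 4-fold.
Codon 3 GAA (Glu): third position 2-fold.
Codon 4 AAA (Lys): third position 2-fold.
Codon 5 GAA (Glu): third position 2-fold.
Four-fold degenerate third positions: 2.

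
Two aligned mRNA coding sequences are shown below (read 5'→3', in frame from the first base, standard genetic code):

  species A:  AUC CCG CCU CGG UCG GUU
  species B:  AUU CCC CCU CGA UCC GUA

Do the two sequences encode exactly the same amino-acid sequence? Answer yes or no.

Codon 1: AUC Ile / AUU Ile — synonymous.
Codon 2: CCG Pro / CCC Pro — synonymous.
Codon 3: CCU Pro / CCU Pro — identical.
Codon 4: CGG Arg / CGA Arg — synonymous.
Codon 5: UCG Ser / UCC Ser — synonymous.
Codon 6: GUU Val / GUA Val — synonymous.
Nonsynonymous differences: 0 → same protein.

yes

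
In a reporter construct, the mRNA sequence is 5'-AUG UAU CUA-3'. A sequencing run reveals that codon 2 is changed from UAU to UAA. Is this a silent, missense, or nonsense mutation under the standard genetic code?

nonsense

Position 6 falls in codon 2: UAU → Tyr.
After the substitution the codon is UAA → Stop.
The new codon is a stop codon, so this is a nonsense mutation.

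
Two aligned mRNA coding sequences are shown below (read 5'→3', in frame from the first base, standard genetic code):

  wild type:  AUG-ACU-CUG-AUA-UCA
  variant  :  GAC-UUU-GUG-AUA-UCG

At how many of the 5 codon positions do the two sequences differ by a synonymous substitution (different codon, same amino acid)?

1

Codon 1: AUG Met / GAC Asp — nonsynonymous.
Codon 2: ACU Thr / UUU Phe — nonsynonymous.
Codon 3: CUG Leu / GUG Val — nonsynonymous.
Codon 4: AUA Ile / AUA Ile — identical.
Codon 5: UCA Ser / UCG Ser — synonymous.
Synonymous differences: 1.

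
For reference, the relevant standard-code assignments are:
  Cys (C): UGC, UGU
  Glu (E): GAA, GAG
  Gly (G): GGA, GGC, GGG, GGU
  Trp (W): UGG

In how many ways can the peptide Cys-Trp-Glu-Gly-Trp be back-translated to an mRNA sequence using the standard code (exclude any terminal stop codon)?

Cys: 2 codons.
Trp: 1 codon.
Glu: 2 codons.
Gly: 4 codons.
Trp: 1 codon.
2 × 1 × 2 × 4 × 1 = 16.

16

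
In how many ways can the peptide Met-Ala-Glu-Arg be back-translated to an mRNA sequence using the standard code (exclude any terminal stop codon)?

Met: 1 codon.
Ala: 4 codons.
Glu: 2 codons.
Arg: 6 codons.
1 × 4 × 2 × 6 = 48.

48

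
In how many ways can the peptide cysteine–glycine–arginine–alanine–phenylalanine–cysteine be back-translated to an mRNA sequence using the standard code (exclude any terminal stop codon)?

768

Cys: 2 codons.
Gly: 4 codons.
Arg: 6 codons.
Ala: 4 codons.
Phe: 2 codons.
Cys: 2 codons.
2 × 4 × 6 × 4 × 2 × 2 = 768.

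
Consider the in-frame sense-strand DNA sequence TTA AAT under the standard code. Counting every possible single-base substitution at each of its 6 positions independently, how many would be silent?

Codon 1 (TTA, Leu): 2 synonymous substitutions.
Codon 2 (AAT, Asn): 1 synonymous substitution.
Total: 2 + 1 = 3.

3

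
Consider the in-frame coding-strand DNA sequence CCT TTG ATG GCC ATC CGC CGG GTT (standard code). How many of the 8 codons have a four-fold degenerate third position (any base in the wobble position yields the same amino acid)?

5

Codon 1 CCT (Pro): third position 4-fold.
Codon 2 TTG (Leu): third position 2-fold.
Codon 3 ATG (Met): third position 1-fold.
Codon 4 GCC (Ala): third position 4-fold.
Codon 5 ATC (Ile): third position 3-fold.
Codon 6 CGC (Arg): third position 4-fold.
Codon 7 CGG (Arg): third position 4-fold.
Codon 8 GTT (Val): third position 4-fold.
Four-fold degenerate third positions: 5.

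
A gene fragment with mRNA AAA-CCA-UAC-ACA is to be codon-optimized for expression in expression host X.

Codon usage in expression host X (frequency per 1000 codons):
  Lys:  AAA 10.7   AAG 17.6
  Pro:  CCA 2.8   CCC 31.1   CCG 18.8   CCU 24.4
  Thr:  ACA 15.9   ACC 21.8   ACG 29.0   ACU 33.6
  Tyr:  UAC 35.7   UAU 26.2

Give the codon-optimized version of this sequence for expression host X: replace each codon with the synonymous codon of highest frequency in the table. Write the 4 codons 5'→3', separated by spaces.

Codon 1 (Lys): best is AAG at 17.6.
Codon 2 (Pro): best is CCC at 31.1.
Codon 3 (Tyr): best is UAC at 35.7.
Codon 4 (Thr): best is ACU at 33.6.

AAG CCC UAC ACU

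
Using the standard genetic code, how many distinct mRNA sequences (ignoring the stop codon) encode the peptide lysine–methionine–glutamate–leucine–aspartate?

Lys: 2 codons.
Met: 1 codon.
Glu: 2 codons.
Leu: 6 codons.
Asp: 2 codons.
2 × 1 × 2 × 6 × 2 = 48.

48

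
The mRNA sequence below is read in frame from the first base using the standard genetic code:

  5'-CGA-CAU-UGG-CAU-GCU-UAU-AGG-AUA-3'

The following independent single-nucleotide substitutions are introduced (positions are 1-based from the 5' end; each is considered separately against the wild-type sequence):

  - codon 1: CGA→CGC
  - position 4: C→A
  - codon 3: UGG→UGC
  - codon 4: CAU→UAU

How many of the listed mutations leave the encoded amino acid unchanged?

Codon 1: CGA (Arg) → CGC (Arg) — synonymous.
Codon 2: CAU (His) → AAU (Asn) — missense.
Codon 3: UGG (Trp) → UGC (Cys) — missense.
Codon 4: CAU (His) → UAU (Tyr) — missense.
Synonymous: 1 of 4.

1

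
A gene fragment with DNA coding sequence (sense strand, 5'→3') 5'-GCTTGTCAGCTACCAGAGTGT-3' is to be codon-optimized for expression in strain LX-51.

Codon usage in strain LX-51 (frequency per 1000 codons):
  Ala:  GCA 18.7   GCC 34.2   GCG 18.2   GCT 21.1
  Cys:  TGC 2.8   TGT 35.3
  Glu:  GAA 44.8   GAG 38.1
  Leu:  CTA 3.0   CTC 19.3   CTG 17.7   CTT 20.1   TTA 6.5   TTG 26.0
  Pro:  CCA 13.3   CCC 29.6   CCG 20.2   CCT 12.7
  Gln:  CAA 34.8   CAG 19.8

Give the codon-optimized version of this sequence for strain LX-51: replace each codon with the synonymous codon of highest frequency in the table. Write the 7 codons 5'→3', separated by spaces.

Codon 1 (Ala): best is GCC at 34.2.
Codon 2 (Cys): best is TGT at 35.3.
Codon 3 (Gln): best is CAA at 34.8.
Codon 4 (Leu): best is TTG at 26.0.
Codon 5 (Pro): best is CCC at 29.6.
Codon 6 (Glu): best is GAA at 44.8.
Codon 7 (Cys): best is TGT at 35.3.

GCC TGT CAA TTG CCC GAA TGT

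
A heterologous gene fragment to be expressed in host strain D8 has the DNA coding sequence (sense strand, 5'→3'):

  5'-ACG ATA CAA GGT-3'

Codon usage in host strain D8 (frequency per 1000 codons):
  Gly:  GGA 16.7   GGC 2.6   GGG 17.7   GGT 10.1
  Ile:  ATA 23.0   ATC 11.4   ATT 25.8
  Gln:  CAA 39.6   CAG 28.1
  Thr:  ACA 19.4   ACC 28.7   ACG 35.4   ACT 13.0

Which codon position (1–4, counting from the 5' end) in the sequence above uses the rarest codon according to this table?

Codon 1 ACG (Thr): 35.4 per 1000.
Codon 2 ATA (Ile): 23.0 per 1000.
Codon 3 CAA (Gln): 39.6 per 1000.
Codon 4 GGT (Gly): 10.1 per 1000.
Lowest frequency is 10.1 at codon 4.

4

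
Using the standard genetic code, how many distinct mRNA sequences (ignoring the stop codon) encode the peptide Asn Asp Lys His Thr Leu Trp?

Asn: 2 codons.
Asp: 2 codons.
Lys: 2 codons.
His: 2 codons.
Thr: 4 codons.
Leu: 6 codons.
Trp: 1 codon.
2 × 2 × 2 × 2 × 4 × 6 × 1 = 384.

384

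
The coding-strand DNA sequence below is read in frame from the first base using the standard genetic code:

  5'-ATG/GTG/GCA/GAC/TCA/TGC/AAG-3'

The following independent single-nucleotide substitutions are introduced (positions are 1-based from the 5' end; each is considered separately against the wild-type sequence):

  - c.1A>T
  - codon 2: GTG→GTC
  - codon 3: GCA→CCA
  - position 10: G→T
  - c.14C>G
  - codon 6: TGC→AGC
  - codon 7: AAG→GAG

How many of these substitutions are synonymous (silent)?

1

Codon 1: ATG (Met) → TTG (Leu) — missense.
Codon 2: GTG (Val) → GTC (Val) — synonymous.
Codon 3: GCA (Ala) → CCA (Pro) — missense.
Codon 4: GAC (Asp) → TAC (Tyr) — missense.
Codon 5: TCA (Ser) → TGA (Stop) — nonsense.
Codon 6: TGC (Cys) → AGC (Ser) — missense.
Codon 7: AAG (Lys) → GAG (Glu) — missense.
Synonymous: 1 of 7.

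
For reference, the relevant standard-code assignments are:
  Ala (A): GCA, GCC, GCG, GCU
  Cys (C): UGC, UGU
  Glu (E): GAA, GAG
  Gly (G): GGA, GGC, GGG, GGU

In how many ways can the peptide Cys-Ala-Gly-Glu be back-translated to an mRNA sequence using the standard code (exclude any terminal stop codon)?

Cys: 2 codons.
Ala: 4 codons.
Gly: 4 codons.
Glu: 2 codons.
2 × 4 × 4 × 2 = 64.

64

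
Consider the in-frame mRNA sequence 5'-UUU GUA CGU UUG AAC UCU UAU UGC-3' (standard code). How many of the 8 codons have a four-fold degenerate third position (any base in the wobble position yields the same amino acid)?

3

Codon 1 UUU (Phe): third position 2-fold.
Codon 2 GUA (Val): third position 4-fold.
Codon 3 CGU (Arg): third position 4-fold.
Codon 4 UUG (Leu): third position 2-fold.
Codon 5 AAC (Asn): third position 2-fold.
Codon 6 UCU (Ser): third position 4-fold.
Codon 7 UAU (Tyr): third position 2-fold.
Codon 8 UGC (Cys): third position 2-fold.
Four-fold degenerate third positions: 3.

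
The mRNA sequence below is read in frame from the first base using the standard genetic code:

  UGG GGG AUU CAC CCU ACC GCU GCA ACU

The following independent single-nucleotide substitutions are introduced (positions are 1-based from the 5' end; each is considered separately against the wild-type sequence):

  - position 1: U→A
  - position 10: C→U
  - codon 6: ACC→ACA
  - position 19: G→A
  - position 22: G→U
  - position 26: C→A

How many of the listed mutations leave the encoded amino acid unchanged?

1

Codon 1: UGG (Trp) → AGG (Arg) — missense.
Codon 4: CAC (His) → UAC (Tyr) — missense.
Codon 6: ACC (Thr) → ACA (Thr) — synonymous.
Codon 7: GCU (Ala) → ACU (Thr) — missense.
Codon 8: GCA (Ala) → UCA (Ser) — missense.
Codon 9: ACU (Thr) → AAU (Asn) — missense.
Synonymous: 1 of 6.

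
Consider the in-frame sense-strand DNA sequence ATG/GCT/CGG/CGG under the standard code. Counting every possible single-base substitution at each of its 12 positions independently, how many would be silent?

11

Codon 1 (ATG, Met): 0 synonymous substitutions.
Codon 2 (GCT, Ala): 3 synonymous substitutions.
Codon 3 (CGG, Arg): 4 synonymous substitutions.
Codon 4 (CGG, Arg): 4 synonymous substitutions.
Total: 0 + 3 + 4 + 4 = 11.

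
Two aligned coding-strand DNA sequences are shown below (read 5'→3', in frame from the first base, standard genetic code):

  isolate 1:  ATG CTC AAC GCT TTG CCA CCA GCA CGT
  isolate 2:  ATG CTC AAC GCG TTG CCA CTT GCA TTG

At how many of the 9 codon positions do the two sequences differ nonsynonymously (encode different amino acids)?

Codon 1: ATG Met / ATG Met — identical.
Codon 2: CTC Leu / CTC Leu — identical.
Codon 3: AAC Asn / AAC Asn — identical.
Codon 4: GCT Ala / GCG Ala — synonymous.
Codon 5: TTG Leu / TTG Leu — identical.
Codon 6: CCA Pro / CCA Pro — identical.
Codon 7: CCA Pro / CTT Leu — nonsynonymous.
Codon 8: GCA Ala / GCA Ala — identical.
Codon 9: CGT Arg / TTG Leu — nonsynonymous.
Nonsynonymous differences: 2.

2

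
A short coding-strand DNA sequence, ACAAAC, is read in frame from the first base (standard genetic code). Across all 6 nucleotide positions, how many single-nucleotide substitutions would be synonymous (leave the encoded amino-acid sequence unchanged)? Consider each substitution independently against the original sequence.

4

Codon 1 (ACA, Thr): 3 synonymous substitutions.
Codon 2 (AAC, Asn): 1 synonymous substitution.
Total: 3 + 1 = 4.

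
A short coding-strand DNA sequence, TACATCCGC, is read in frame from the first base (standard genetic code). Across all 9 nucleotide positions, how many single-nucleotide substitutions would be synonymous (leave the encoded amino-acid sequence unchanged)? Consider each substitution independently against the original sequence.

Codon 1 (TAC, Tyr): 1 synonymous substitution.
Codon 2 (ATC, Ile): 2 synonymous substitutions.
Codon 3 (CGC, Arg): 3 synonymous substitutions.
Total: 1 + 2 + 3 = 6.

6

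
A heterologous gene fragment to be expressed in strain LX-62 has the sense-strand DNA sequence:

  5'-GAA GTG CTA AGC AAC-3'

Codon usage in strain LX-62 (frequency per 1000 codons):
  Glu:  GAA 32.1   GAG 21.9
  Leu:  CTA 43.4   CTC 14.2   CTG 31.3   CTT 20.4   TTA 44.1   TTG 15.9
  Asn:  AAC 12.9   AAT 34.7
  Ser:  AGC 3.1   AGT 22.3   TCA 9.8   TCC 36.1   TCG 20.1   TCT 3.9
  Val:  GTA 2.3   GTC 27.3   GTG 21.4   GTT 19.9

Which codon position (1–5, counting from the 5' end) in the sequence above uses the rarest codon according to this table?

4

Codon 1 GAA (Glu): 32.1 per 1000.
Codon 2 GTG (Val): 21.4 per 1000.
Codon 3 CTA (Leu): 43.4 per 1000.
Codon 4 AGC (Ser): 3.1 per 1000.
Codon 5 AAC (Asn): 12.9 per 1000.
Lowest frequency is 3.1 at codon 4.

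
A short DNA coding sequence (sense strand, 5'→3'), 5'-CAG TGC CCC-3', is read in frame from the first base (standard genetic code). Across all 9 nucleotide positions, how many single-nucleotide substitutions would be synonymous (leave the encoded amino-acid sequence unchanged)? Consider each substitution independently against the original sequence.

Codon 1 (CAG, Gln): 1 synonymous substitution.
Codon 2 (TGC, Cys): 1 synonymous substitution.
Codon 3 (CCC, Pro): 3 synonymous substitutions.
Total: 1 + 1 + 3 = 5.

5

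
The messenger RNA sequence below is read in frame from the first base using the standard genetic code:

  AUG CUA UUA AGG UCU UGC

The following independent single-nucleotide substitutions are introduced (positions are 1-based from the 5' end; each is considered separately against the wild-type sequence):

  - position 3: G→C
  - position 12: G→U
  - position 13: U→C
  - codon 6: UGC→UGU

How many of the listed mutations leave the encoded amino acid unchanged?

1

Codon 1: AUG (Met) → AUC (Ile) — missense.
Codon 4: AGG (Arg) → AGU (Ser) — missense.
Codon 5: UCU (Ser) → CCU (Pro) — missense.
Codon 6: UGC (Cys) → UGU (Cys) — synonymous.
Synonymous: 1 of 4.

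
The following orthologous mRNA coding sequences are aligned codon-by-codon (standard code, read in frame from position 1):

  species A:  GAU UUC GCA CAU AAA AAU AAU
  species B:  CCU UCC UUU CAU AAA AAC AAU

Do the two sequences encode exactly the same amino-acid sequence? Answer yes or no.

Codon 1: GAU Asp / CCU Pro — nonsynonymous.
Codon 2: UUC Phe / UCC Ser — nonsynonymous.
Codon 3: GCA Ala / UUU Phe — nonsynonymous.
Codon 4: CAU His / CAU His — identical.
Codon 5: AAA Lys / AAA Lys — identical.
Codon 6: AAU Asn / AAC Asn — synonymous.
Codon 7: AAU Asn / AAU Asn — identical.
Nonsynonymous differences: 3 → different protein.

no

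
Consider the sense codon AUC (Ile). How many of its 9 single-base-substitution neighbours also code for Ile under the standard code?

Position 1: none → 0 synonymous.
Position 2: none → 0 synonymous.
Position 3: AUU, AUA → 2 synonymous.
Total: 0 + 0 + 2 = 2.

2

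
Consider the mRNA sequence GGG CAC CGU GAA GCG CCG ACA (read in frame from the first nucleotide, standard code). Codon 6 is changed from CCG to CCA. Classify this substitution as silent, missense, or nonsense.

silent

Position 18 falls in codon 6: CCG → Pro.
After the substitution the codon is CCA → Pro.
Both encode Pro, so the change is synonymous.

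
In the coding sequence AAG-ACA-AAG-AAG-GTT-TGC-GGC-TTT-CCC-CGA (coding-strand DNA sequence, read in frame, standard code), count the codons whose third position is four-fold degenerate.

Codon 1 AAG (Lys): third position 2-fold.
Codon 2 ACA (Thr): third position 4-fold.
Codon 3 AAG (Lys): third position 2-fold.
Codon 4 AAG (Lys): third position 2-fold.
Codon 5 GTT (Val): third position 4-fold.
Codon 6 TGC (Cys): third position 2-fold.
Codon 7 GGC (Gly): third position 4-fold.
Codon 8 TTT (Phe): third position 2-fold.
Codon 9 CCC (Pro): third position 4-fold.
Codon 10 CGA (Arg): third position 4-fold.
Four-fold degenerate third positions: 5.

5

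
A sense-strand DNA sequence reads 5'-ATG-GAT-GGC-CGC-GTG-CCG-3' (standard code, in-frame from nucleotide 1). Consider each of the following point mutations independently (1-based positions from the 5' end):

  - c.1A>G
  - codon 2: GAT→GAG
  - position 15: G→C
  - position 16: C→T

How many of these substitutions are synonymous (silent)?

1

Codon 1: ATG (Met) → GTG (Val) — missense.
Codon 2: GAT (Asp) → GAG (Glu) — missense.
Codon 5: GTG (Val) → GTC (Val) — synonymous.
Codon 6: CCG (Pro) → TCG (Ser) — missense.
Synonymous: 1 of 4.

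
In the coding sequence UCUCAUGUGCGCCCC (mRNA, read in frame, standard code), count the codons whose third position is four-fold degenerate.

Codon 1 UCU (Ser): third position 4-fold.
Codon 2 CAU (His): third position 2-fold.
Codon 3 GUG (Val): third position 4-fold.
Codon 4 CGC (Arg): third position 4-fold.
Codon 5 CCC (Pro): third position 4-fold.
Four-fold degenerate third positions: 4.

4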